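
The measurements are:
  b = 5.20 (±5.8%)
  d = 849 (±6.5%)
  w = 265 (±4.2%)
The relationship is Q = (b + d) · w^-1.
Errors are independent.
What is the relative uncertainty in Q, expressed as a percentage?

Let u = b + d = 854. δu = √(δb² + δd²) = √(0.0910 + 3050) = 55.2, so δu/u = 0.0646.
Q is then a monomial in u, w:
δQ/Q = √((δu/u)² + (-1·δw/w)²) = √(0.00417 + 0.00176) = 0.0771

7.71%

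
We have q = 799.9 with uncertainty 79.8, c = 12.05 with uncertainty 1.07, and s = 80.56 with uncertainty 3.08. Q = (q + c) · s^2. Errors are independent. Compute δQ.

6.56e+05

Let u = q + c = 811.9. δu = √(δq² + δc²) = √(6370 + 1.14) = 79.8, so δu/u = 0.0983.
Q is then a monomial in u, s:
δQ/Q = √((δu/u)² + (2·δs/s)²) = √(0.00966 + 0.00585) = 0.125
Q = 5.269e+06, so δQ = 0.125 × 5.269e+06 = 6.56e+05.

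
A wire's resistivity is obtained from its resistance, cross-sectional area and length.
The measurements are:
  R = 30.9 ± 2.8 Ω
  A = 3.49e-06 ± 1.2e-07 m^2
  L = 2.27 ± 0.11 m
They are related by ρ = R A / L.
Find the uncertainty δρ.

5.15e-06 Ω·m

Since ρ is a product/quotient, work with relative uncertainties:
  (1·δR/R)² = (1×0.0906)² = 0.00821;  (1·δA/A)² = (1×0.0344)² = 0.00118;  (-1·δL/L)² = (-1×0.0485)² = 0.00235
δρ/ρ = √(0.0117) = 0.108
ρ = 4.75e-05 Ω·m, so δρ = 0.108 × 4.75e-05 = 5.15e-06 Ω·m.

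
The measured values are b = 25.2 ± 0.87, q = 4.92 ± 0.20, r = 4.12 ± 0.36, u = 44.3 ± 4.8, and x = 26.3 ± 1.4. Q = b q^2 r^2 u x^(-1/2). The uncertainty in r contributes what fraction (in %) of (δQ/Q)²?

60.1%

(δQ/Q)² = (1·δb/b)² + (2·δq/q)² + (2·δr/r)² + (1·δu/u)² + (−½·δx/x)²
  b term: (1×0.0345)² = 0.00119
  q term: (2×0.0407)² = 0.00661
  r term: (2×0.0874)² = 0.0305
  u term: (1×0.108)² = 0.0117
  x term: (-0.5×0.0532)² = 0.000708
Total = 0.0508. Share from r = 0.0305/0.0508 = 0.601.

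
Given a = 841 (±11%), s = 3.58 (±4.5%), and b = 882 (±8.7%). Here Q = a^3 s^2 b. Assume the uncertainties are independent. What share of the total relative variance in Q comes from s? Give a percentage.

6.50%

(δQ/Q)² = (3·δa/a)² + (2·δs/s)² + (1·δb/b)²
  a term: (3×0.110)² = 0.109
  s term: (2×0.0450)² = 0.00810
  b term: (1×0.0870)² = 0.00757
Total = 0.125. Share from s = 0.00810/0.125 = 0.0650.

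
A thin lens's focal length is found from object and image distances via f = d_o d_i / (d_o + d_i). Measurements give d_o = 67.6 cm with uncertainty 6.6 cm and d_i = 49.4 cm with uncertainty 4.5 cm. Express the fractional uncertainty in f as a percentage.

6.69%

∂f/∂d_o = (d_i/(d_o+d_i))² = 0.178;  ∂f/∂d_i = (d_o/(d_o+d_i))² = 0.334
δf = √((∂f/∂d_o · δd_o)² + (∂f/∂d_i · δd_i)²) = √(1.38 + 2.26) = 1.91 cm
f = 28.5 cm, so δf/f = 1.91/28.5 = 0.0669.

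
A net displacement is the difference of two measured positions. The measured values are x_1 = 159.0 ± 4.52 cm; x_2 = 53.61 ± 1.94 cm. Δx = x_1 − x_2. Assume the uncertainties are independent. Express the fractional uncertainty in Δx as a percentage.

4.67%

For a sum/difference, combine absolute errors in quadrature:
  (δx_1)² = 20.4;  (δx_2)² = 3.76
δΔx = √(24.2) = 4.92 cm
Δx = 105.4 cm, so δΔx/Δx = 4.92/105.4 = 0.0467.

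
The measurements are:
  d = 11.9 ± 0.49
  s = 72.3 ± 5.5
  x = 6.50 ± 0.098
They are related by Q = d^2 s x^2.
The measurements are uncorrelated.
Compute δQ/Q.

Q is a product of powers, so relative uncertainties combine in quadrature:
  (2·δd/d)² = (2×0.0412)² = 0.00678;  (1·δs/s)² = (1×0.0761)² = 0.00579;  (2·δx/x)² = (2×0.0151)² = 0.000909
δQ/Q = √(0.0135) = 0.116

0.116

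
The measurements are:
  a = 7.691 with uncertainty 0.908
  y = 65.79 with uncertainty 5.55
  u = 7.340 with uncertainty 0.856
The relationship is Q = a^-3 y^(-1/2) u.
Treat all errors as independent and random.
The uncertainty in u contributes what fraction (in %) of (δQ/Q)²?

(δQ/Q)² = (-3·δa/a)² + (−½·δy/y)² + (1·δu/u)²
  a term: (-3×0.118)² = 0.125
  y term: (-0.5×0.0844)² = 0.00178
  u term: (1×0.117)² = 0.0136
Total = 0.141. Share from u = 0.0136/0.141 = 0.0966.

9.66%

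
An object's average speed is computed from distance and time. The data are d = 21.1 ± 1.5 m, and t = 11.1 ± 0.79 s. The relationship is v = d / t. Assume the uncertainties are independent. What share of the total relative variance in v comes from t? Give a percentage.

(δv/v)² = (1·δd/d)² + (-1·δt/t)²
  d term: (1×0.0711)² = 0.00505
  t term: (-1×0.0712)² = 0.00507
Total = 0.0101. Share from t = 0.00507/0.0101 = 0.501.

50.1%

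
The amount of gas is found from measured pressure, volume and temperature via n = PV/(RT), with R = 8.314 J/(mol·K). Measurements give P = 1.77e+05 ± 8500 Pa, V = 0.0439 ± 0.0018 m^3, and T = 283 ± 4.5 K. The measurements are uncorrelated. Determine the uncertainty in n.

0.215 mol

For a monomial n ∝ P, V, T^-1, fractional errors add in quadrature:
  (1·δP/P)² = (1×0.0480)² = 0.00231;  (1·δV/V)² = (1×0.0410)² = 0.00168;  (-1·δT/T)² = (-1×0.0159)² = 0.000253
δn/n = √(0.00424) = 0.0651
n = 3.30 mol, so δn = 0.0651 × 3.30 = 0.215 mol.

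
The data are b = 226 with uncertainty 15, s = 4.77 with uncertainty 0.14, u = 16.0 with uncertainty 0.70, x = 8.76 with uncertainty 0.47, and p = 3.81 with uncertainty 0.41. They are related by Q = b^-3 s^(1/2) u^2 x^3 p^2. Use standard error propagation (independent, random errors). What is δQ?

Relative error in a monomial: (δQ/Q)² = Σ (nᵢ · δxᵢ/xᵢ)².
  (-3·δb/b)² = (-3×0.0664)² = 0.0396;  (½·δs/s)² = (0.5×0.0294)² = 0.000215;  (2·δu/u)² = (2×0.0437)² = 0.00766;  (3·δx/x)² = (3×0.0537)² = 0.0259;  (2·δp/p)² = (2×0.108)² = 0.0463
δQ/Q = √(0.120) = 0.346
Q = 0.473, so δQ = 0.346 × 0.473 = 0.164.

0.164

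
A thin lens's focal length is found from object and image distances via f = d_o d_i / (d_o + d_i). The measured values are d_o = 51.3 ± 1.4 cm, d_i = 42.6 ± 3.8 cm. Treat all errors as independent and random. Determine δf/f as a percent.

∂f/∂d_o = (d_i/(d_o+d_i))² = 0.206;  ∂f/∂d_i = (d_o/(d_o+d_i))² = 0.298
δf = √((∂f/∂d_o · δd_o)² + (∂f/∂d_i · δd_i)²) = √(0.0830 + 1.29) = 1.17 cm
f = 23.3 cm, so δf/f = 1.17/23.3 = 0.0503.

5.03%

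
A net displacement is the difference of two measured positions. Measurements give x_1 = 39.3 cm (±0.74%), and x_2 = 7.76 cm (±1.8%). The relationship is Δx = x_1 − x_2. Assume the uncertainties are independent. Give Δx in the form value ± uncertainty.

Δx is a linear combination, so absolute uncertainties add in quadrature:
  (δx_1)² = 0.0846;  (δx_2)² = 0.0195
δΔx = √(0.104) = 0.323 cm
Δx = 31.5 cm.

31.5 ± 0.323 cm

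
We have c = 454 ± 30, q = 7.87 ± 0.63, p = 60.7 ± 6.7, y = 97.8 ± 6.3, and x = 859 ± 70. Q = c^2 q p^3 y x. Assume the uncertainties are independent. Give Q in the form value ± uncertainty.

(3.05 ± 1.16) × 10^16

Each factor contributes (exponent × relative error)² to (δQ/Q)²:
  (2·δc/c)² = (2×0.0661)² = 0.0175;  (1·δq/q)² = (1×0.0801)² = 0.00641;  (3·δp/p)² = (3×0.110)² = 0.110;  (1·δy/y)² = (1×0.0644)² = 0.00415;  (1·δx/x)² = (1×0.0815)² = 0.00664
δQ/Q = √(0.144) = 0.380
Q = 3.05e+16, so δQ = 0.380 × 3.05e+16 = 1.16e+16.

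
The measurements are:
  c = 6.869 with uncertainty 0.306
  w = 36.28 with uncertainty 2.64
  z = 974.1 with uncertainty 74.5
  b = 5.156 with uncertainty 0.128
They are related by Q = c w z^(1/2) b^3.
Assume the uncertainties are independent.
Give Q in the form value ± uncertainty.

Relative error in a monomial: (δQ/Q)² = Σ (nᵢ · δxᵢ/xᵢ)².
  (1·δc/c)² = (1×0.0445)² = 0.00198;  (1·δw/w)² = (1×0.0728)² = 0.00530;  (½·δz/z)² = (0.5×0.0765)² = 0.00146;  (3·δb/b)² = (3×0.0248)² = 0.00555
δQ/Q = √(0.0143) = 0.120
Q = 1.066e+06, so δQ = 0.120 × 1.066e+06 = 1.27e+05.

(1.066 ± 0.127) × 10^6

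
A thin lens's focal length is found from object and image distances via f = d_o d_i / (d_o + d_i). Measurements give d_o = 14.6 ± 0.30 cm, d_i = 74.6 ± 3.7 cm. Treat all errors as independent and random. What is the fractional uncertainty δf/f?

∂f/∂d_o = (d_i/(d_o+d_i))² = 0.699;  ∂f/∂d_i = (d_o/(d_o+d_i))² = 0.0268
δf = √((∂f/∂d_o · δd_o)² + (∂f/∂d_i · δd_i)²) = √(0.0440 + 0.00983) = 0.232 cm
f = 12.2 cm, so δf/f = 0.232/12.2 = 0.0190.

0.0190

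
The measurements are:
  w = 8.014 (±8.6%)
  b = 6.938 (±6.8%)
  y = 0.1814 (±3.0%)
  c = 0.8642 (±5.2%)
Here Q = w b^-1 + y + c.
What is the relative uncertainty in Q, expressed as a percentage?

6.11%

Let p = w·b^-1 = 1.155. δp/p = √((1·δw/w)² + (-1·δb/b)²) = √(0.00740 + 0.00462) = 0.110, so δp = 0.127.
Q = p + y + c: δQ = √(δp² + δy² + δc²) = √(0.0160 + 2.96e-05 + 0.00202) = 0.134
Q = 2.201, so δQ/Q = 0.134/2.201 = 0.0611.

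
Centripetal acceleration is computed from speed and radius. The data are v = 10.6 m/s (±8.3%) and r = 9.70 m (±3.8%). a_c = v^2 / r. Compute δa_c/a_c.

Relative error in a monomial: (δa_c/a_c)² = Σ (nᵢ · δxᵢ/xᵢ)².
  (2·δv/v)² = (2×0.0830)² = 0.0276;  (-1·δr/r)² = (-1×0.0380)² = 0.00144
δa_c/a_c = √(0.0290) = 0.170

0.170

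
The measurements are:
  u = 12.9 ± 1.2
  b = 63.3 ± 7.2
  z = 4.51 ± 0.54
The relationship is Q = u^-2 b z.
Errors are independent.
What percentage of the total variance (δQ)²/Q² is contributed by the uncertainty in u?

55.9%

(δQ/Q)² = (-2·δu/u)² + (1·δb/b)² + (1·δz/z)²
  u term: (-2×0.0930)² = 0.0346
  b term: (1×0.114)² = 0.0129
  z term: (1×0.120)² = 0.0143
Total = 0.0619. Share from u = 0.0346/0.0619 = 0.559.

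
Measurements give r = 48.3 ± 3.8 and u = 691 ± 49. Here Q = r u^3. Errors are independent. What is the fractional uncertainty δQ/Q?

0.227

Each factor contributes (exponent × relative error)² to (δQ/Q)²:
  (1·δr/r)² = (1×0.0787)² = 0.00619;  (3·δu/u)² = (3×0.0709)² = 0.0453
δQ/Q = √(0.0514) = 0.227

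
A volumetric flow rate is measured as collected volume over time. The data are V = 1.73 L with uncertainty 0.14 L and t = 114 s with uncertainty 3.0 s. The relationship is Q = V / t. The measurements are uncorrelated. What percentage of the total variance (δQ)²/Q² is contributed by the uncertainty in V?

90.4%

(δQ/Q)² = (1·δV/V)² + (-1·δt/t)²
  V term: (1×0.0809)² = 0.00655
  t term: (-1×0.0263)² = 0.000693
Total = 0.00724. Share from V = 0.00655/0.00724 = 0.904.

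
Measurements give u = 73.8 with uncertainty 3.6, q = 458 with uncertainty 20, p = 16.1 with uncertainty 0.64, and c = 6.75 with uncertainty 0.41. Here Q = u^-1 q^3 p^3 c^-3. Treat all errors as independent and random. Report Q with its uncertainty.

(1.77 ± 0.457) × 10^7

Relative error in a monomial: (δQ/Q)² = Σ (nᵢ · δxᵢ/xᵢ)².
  (-1·δu/u)² = (-1×0.0488)² = 0.00238;  (3·δq/q)² = (3×0.0437)² = 0.0172;  (3·δp/p)² = (3×0.0398)² = 0.0142;  (-3·δc/c)² = (-3×0.0607)² = 0.0332
δQ/Q = √(0.0670) = 0.259
Q = 1.77e+07, so δQ = 0.259 × 1.77e+07 = 4.57e+06.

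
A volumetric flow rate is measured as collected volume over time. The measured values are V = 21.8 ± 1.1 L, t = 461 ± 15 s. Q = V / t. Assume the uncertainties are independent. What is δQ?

Relative error in a monomial: (δQ/Q)² = Σ (nᵢ · δxᵢ/xᵢ)².
  (1·δV/V)² = (1×0.0505)² = 0.00255;  (-1·δt/t)² = (-1×0.0325)² = 0.00106
δQ/Q = √(0.00360) = 0.0600
Q = 0.0473 L/s, so δQ = 0.0600 × 0.0473 = 0.00284 L/s.

0.00284 L/s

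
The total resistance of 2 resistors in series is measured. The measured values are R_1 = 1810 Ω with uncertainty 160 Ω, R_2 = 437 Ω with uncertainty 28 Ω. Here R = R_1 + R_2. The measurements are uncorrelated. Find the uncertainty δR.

Sums and differences: (δR)² = Σ (cᵢ δxᵢ)².
  (δR_1)² = 25600;  (δR_2)² = 784
δR = √(26400) = 162 Ω

162 Ω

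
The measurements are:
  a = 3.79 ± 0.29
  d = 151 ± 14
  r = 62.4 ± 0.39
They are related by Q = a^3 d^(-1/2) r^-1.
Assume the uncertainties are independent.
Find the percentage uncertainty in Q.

23.4%

Each factor contributes (exponent × relative error)² to (δQ/Q)²:
  (3·δa/a)² = (3×0.0765)² = 0.0527;  (−½·δd/d)² = (-0.5×0.0927)² = 0.00215;  (-1·δr/r)² = (-1×0.00625)² = 3.91e-05
δQ/Q = √(0.0549) = 0.234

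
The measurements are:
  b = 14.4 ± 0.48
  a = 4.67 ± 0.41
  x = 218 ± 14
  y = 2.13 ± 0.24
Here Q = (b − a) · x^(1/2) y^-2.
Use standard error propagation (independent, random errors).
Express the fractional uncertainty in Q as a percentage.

23.7%

Let u = b − a = 9.73. δu = √(δb² + δa²) = √(0.230 + 0.168) = 0.631, so δu/u = 0.0649.
Q is then a monomial in u, x, y:
δQ/Q = √((δu/u)² + (½·δx/x)² + (-2·δy/y)²) = √(0.00421 + 0.00103 + 0.0508) = 0.237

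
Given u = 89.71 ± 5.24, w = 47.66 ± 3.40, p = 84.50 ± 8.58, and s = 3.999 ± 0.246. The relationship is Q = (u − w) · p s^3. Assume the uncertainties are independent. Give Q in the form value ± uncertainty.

227200 ± 58600

Let h = u − w = 42.05. δh = √(δu² + δw²) = √(27.5 + 11.6) = 6.25, so δh/h = 0.149.
Q is then a monomial in h, p, s:
δQ/Q = √((δh/h)² + (1·δp/p)² + (3·δs/s)²) = √(0.0221 + 0.0103 + 0.0341) = 0.258
Q = 227200, so δQ = 0.258 × 227200 = 58600.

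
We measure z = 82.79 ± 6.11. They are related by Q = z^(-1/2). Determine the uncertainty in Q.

Products/powers → add relative errors in quadrature, weighted by exponent:
  (−½·δz/z)² = (-0.5×0.0738)² = 0.00136
δQ/Q = √(0.00136) = 0.0369
Q = 0.1099, so δQ = 0.0369 × 0.1099 = 0.00406.

0.00406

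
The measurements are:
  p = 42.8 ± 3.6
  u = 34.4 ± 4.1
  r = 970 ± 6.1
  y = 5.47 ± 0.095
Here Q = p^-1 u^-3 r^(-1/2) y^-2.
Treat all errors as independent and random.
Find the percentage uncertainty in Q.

36.9%

Relative error in a monomial: (δQ/Q)² = Σ (nᵢ · δxᵢ/xᵢ)².
  (-1·δp/p)² = (-1×0.0841)² = 0.00707;  (-3·δu/u)² = (-3×0.119)² = 0.128;  (−½·δr/r)² = (-0.5×0.00629)² = 9.89e-06;  (-2·δy/y)² = (-2×0.0174)² = 0.00121
δQ/Q = √(0.136) = 0.369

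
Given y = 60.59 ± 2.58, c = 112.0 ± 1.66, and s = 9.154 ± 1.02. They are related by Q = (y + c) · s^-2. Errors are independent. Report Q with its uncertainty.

2.060 ± 0.460

Let u = y + c = 172.6. δu = √(δy² + δc²) = √(6.66 + 2.76) = 3.07, so δu/u = 0.0178.
Q is then a monomial in u, s:
δQ/Q = √((δu/u)² + (-2·δs/s)²) = √(0.000316 + 0.0497) = 0.224
Q = 2.060, so δQ = 0.224 × 2.060 = 0.460.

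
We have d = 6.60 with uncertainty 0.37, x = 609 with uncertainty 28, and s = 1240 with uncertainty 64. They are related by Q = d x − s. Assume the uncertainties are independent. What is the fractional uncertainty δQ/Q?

Let p = d·x = 4020. δp/p = √((1·δd/d)² + (1·δx/x)²) = √(0.00314 + 0.00211) = 0.0725, so δp = 291.
Q = p − s: δQ = √(δp² + δs²) = √(84900 + 4100) = 298
Q = 2780, so δQ/Q = 298/2780 = 0.107.

0.107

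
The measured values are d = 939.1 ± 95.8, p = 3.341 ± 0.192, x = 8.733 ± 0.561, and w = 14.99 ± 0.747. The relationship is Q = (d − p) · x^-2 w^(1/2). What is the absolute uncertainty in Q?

7.89

Let u = d − p = 935.8. δu = √(δd² + δp²) = √(9180 + 0.0369) = 95.8, so δu/u = 0.102.
Q is then a monomial in u, x, w:
δQ/Q = √((δu/u)² + (-2·δx/x)² + (½·δw/w)²) = √(0.0105 + 0.0165 + 0.000621) = 0.166
Q = 47.50, so δQ = 0.166 × 47.50 = 7.89.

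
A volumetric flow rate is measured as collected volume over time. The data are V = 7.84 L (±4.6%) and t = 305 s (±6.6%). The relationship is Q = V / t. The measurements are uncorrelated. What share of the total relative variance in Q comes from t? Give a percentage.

67.3%

(δQ/Q)² = (1·δV/V)² + (-1·δt/t)²
  V term: (1×0.0460)² = 0.00212
  t term: (-1×0.0660)² = 0.00436
Total = 0.00647. Share from t = 0.00436/0.00647 = 0.673.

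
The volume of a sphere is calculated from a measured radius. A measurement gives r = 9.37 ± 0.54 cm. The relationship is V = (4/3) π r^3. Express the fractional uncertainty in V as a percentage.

Each factor contributes (exponent × relative error)² to (δV/V)²:
  (3·δr/r)² = (3×0.0576)² = 0.0299
δV/V = √(0.0299) = 0.173

17.3%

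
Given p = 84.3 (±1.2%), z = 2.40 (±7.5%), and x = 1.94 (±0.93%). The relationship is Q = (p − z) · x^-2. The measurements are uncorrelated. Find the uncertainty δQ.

0.488

Let u = p − z = 81.9. δu = √(δp² + δz²) = √(1.02 + 0.0324) = 1.03, so δu/u = 0.0125.
Q is then a monomial in u, x:
δQ/Q = √((δu/u)² + (-2·δx/x)²) = √(0.000157 + 0.000346) = 0.0224
Q = 21.8, so δQ = 0.0224 × 21.8 = 0.488.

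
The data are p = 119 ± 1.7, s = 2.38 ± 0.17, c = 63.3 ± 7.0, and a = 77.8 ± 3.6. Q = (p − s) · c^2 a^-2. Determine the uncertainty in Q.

Let u = p − s = 117. δu = √(δp² + δs²) = √(2.89 + 0.0289) = 1.71, so δu/u = 0.0146.
Q is then a monomial in u, c, a:
δQ/Q = √((δu/u)² + (2·δc/c)² + (-2·δa/a)²) = √(0.000215 + 0.0489 + 0.00856) = 0.240
Q = 77.2, so δQ = 0.240 × 77.2 = 18.5.

18.5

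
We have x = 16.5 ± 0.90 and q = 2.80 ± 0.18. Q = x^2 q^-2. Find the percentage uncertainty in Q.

Since Q is a product/quotient, work with relative uncertainties:
  (2·δx/x)² = (2×0.0545)² = 0.0119;  (-2·δq/q)² = (-2×0.0643)² = 0.0165
δQ/Q = √(0.0284) = 0.169

16.9%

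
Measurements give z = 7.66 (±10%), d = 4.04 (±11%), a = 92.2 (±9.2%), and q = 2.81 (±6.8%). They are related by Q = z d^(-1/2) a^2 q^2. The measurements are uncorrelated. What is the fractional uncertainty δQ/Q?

0.256

For a monomial Q ∝ z, d^(-1/2), a^2, q^2, fractional errors add in quadrature:
  (1·δz/z)² = (1×0.100)² = 0.0100;  (−½·δd/d)² = (-0.5×0.110)² = 0.00302;  (2·δa/a)² = (2×0.0920)² = 0.0339;  (2·δq/q)² = (2×0.0680)² = 0.0185
δQ/Q = √(0.0654) = 0.256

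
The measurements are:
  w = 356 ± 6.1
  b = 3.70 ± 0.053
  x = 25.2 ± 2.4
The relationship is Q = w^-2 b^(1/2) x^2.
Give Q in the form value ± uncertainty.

0.00964 ± 0.00187

Since Q is a product/quotient, work with relative uncertainties:
  (-2·δw/w)² = (-2×0.0171)² = 0.00117;  (½·δb/b)² = (0.5×0.0143)² = 5.13e-05;  (2·δx/x)² = (2×0.0952)² = 0.0363
δQ/Q = √(0.0375) = 0.194
Q = 0.00964, so δQ = 0.194 × 0.00964 = 0.00187.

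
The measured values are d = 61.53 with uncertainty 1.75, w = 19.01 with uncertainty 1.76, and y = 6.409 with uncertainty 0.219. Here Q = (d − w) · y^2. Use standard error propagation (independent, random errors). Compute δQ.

Let u = d − w = 42.52. δu = √(δd² + δw²) = √(3.06 + 3.10) = 2.48, so δu/u = 0.0584.
Q is then a monomial in u, y:
δQ/Q = √((δu/u)² + (2·δy/y)²) = √(0.00341 + 0.00467) = 0.0899
Q = 1747, so δQ = 0.0899 × 1747 = 157.

157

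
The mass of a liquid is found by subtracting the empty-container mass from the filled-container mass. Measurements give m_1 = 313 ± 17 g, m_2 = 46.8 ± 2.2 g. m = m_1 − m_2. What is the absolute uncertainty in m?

Absolute uncertainties add in quadrature for a linear combination:
  (δm_1)² = 289;  (δm_2)² = 4.84
δm = √(294) = 17.1 g

17.1 g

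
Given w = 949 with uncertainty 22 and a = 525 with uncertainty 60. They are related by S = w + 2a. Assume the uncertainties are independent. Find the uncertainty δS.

For a sum/difference, combine absolute errors in quadrature:
  (δw)² = 484;  (2·δa)² = 14400
δS = √(14900) = 122

122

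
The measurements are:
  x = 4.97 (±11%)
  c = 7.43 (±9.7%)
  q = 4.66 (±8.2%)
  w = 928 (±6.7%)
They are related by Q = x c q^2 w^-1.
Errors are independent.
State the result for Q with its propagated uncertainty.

For a monomial Q ∝ x, c, q^2, w^-1, fractional errors add in quadrature:
  (1·δx/x)² = (1×0.110)² = 0.0121;  (1·δc/c)² = (1×0.0970)² = 0.00941;  (2·δq/q)² = (2×0.0820)² = 0.0269;  (-1·δw/w)² = (-1×0.0670)² = 0.00449
δQ/Q = √(0.0529) = 0.230
Q = 0.864, so δQ = 0.230 × 0.864 = 0.199.

0.864 ± 0.199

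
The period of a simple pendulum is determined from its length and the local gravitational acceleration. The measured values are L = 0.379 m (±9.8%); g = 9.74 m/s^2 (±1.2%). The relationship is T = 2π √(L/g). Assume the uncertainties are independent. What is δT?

0.0612 s

Each factor contributes (exponent × relative error)² to (δT/T)²:
  (½·δL/L)² = (0.5×0.0980)² = 0.00240;  (−½·δg/g)² = (-0.5×0.0120)² = 3.6e-05
δT/T = √(0.00244) = 0.0494
T = 1.24 s, so δT = 0.0494 × 1.24 = 0.0612 s.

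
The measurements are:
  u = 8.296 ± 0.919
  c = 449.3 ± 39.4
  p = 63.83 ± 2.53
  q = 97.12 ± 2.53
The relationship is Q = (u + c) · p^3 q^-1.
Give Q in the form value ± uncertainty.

Let w = u + c = 457.6. δw = √(δu² + δc²) = √(0.845 + 1550) = 39.4, so δw/w = 0.0861.
Q is then a monomial in w, p, q:
δQ/Q = √((δw/w)² + (3·δp/p)² + (-1·δq/q)²) = √(0.00742 + 0.0141 + 0.000679) = 0.149
Q = 1.225e+06, so δQ = 0.149 × 1.225e+06 = 1.83e+05.

(1.225 ± 0.183) × 10^6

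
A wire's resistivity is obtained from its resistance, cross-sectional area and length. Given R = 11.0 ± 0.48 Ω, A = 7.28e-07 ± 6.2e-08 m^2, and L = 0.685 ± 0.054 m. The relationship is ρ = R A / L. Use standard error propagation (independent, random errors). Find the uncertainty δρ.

1.45e-06 Ω·m

Products/powers → add relative errors in quadrature, weighted by exponent:
  (1·δR/R)² = (1×0.0436)² = 0.00190;  (1·δA/A)² = (1×0.0852)² = 0.00725;  (-1·δL/L)² = (-1×0.0788)² = 0.00621
δρ/ρ = √(0.0154) = 0.124
ρ = 1.17e-05 Ω·m, so δρ = 0.124 × 1.17e-05 = 1.45e-06 Ω·m.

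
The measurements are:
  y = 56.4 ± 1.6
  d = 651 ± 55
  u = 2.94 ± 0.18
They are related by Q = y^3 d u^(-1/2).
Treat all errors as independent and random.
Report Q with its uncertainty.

Each factor contributes (exponent × relative error)² to (δQ/Q)²:
  (3·δy/y)² = (3×0.0284)² = 0.00724;  (1·δd/d)² = (1×0.0845)² = 0.00714;  (−½·δu/u)² = (-0.5×0.0612)² = 0.000937
δQ/Q = √(0.0153) = 0.124
Q = 6.81e+07, so δQ = 0.124 × 6.81e+07 = 8.43e+06.

(6.81 ± 0.843) × 10^7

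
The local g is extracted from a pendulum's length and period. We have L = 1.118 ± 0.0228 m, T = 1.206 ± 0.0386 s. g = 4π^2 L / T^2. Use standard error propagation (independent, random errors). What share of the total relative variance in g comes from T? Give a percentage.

90.8%

(δg/g)² = (1·δL/L)² + (-2·δT/T)²
  L term: (1×0.0204)² = 0.000416
  T term: (-2×0.0320)² = 0.00410
Total = 0.00451. Share from T = 0.00410/0.00451 = 0.908.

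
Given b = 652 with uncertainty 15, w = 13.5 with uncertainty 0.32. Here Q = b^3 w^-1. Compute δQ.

Q is a product of powers, so relative uncertainties combine in quadrature:
  (3·δb/b)² = (3×0.0230)² = 0.00476;  (-1·δw/w)² = (-1×0.0237)² = 0.000562
δQ/Q = √(0.00533) = 0.0730
Q = 2.05e+07, so δQ = 0.0730 × 2.05e+07 = 1.5e+06.

1.5e+06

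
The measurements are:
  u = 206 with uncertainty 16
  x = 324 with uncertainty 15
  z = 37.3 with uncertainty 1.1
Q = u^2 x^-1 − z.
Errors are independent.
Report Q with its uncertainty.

93.7 ± 21.3

Let p = u^2·x^-1 = 131. δp/p = √((2·δu/u)² + (-1·δx/x)²) = √(0.0241 + 0.00214) = 0.162, so δp = 21.2.
Q = p − z: δQ = √(δp² + δz²) = √(451 + 1.21) = 21.3
Q = 93.7.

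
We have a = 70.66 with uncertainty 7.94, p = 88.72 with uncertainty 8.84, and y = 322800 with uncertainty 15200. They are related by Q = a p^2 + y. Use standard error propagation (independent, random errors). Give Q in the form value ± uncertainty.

(8.790 ± 1.28) × 10^5

Let w = a·p^2 = 556200. δw/w = √((1·δa/a)² + (2·δp/p)²) = √(0.0126 + 0.0397) = 0.229, so δw = 1.27e+05.
Q = w + y: δQ = √(δw² + δy²) = √(1.62e+10 + 2.31e+08) = 1.28e+05
Q = 879000.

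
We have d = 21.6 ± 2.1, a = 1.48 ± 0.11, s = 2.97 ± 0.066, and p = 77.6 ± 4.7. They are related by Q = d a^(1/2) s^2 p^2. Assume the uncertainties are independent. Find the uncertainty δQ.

2.31e+05

Each factor contributes (exponent × relative error)² to (δQ/Q)²:
  (1·δd/d)² = (1×0.0972)² = 0.00945;  (½·δa/a)² = (0.5×0.0743)² = 0.00138;  (2·δs/s)² = (2×0.0222)² = 0.00198;  (2·δp/p)² = (2×0.0606)² = 0.0147
δQ/Q = √(0.0275) = 0.166
Q = 1.4e+06, so δQ = 0.166 × 1.4e+06 = 2.31e+05.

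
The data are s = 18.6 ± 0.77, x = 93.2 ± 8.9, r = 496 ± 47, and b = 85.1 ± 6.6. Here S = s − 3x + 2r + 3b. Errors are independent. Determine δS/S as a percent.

10.1%

S is a linear combination, so absolute uncertainties add in quadrature:
  (δs)² = 0.593;  (3·δx)² = 713;  (2·δr)² = 8840;  (3·δb)² = 392
δS = √(9940) = 99.7
S = 986, so δS/S = 99.7/986 = 0.101.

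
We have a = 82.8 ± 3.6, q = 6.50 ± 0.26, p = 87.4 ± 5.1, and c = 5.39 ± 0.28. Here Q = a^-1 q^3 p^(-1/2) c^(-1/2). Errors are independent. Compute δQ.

0.0204

Each factor contributes (exponent × relative error)² to (δQ/Q)²:
  (-1·δa/a)² = (-1×0.0435)² = 0.00189;  (3·δq/q)² = (3×0.0400)² = 0.0144;  (−½·δp/p)² = (-0.5×0.0584)² = 0.000851;  (−½·δc/c)² = (-0.5×0.0519)² = 0.000675
δQ/Q = √(0.0178) = 0.133
Q = 0.153, so δQ = 0.133 × 0.153 = 0.0204.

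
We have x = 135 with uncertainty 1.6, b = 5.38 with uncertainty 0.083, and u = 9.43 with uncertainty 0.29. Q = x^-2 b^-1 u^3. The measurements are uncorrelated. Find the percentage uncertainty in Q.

9.65%

Each factor contributes (exponent × relative error)² to (δQ/Q)²:
  (-2·δx/x)² = (-2×0.0119)² = 0.000562;  (-1·δb/b)² = (-1×0.0154)² = 0.000238;  (3·δu/u)² = (3×0.0308)² = 0.00851
δQ/Q = √(0.00931) = 0.0965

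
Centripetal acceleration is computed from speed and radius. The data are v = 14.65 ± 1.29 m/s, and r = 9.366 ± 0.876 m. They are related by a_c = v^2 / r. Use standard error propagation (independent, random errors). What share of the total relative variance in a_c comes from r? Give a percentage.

22.0%

(δa_c/a_c)² = (2·δv/v)² + (-1·δr/r)²
  v term: (2×0.0881)² = 0.0310
  r term: (-1×0.0935)² = 0.00875
Total = 0.0398. Share from r = 0.00875/0.0398 = 0.220.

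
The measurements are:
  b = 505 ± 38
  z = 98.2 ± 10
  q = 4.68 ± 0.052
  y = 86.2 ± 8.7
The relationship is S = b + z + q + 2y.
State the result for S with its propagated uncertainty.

780 ± 43.0

Absolute uncertainties add in quadrature for a linear combination:
  (δb)² = 1440;  (δz)² = 100;  (δq)² = 0.00270;  (2·δy)² = 303
δS = √(1850) = 43.0
S = 780.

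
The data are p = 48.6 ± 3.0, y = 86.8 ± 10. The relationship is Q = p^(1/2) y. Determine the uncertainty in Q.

Since Q is a product/quotient, work with relative uncertainties:
  (½·δp/p)² = (0.5×0.0617)² = 0.000953;  (1·δy/y)² = (1×0.115)² = 0.0133
δQ/Q = √(0.0142) = 0.119
Q = 605, so δQ = 0.119 × 605 = 72.2.

72.2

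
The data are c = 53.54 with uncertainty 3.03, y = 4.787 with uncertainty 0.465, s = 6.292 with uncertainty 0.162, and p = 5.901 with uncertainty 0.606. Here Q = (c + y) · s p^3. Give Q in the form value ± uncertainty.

75410 ± 23600

Let u = c + y = 58.33. δu = √(δc² + δy²) = √(9.18 + 0.216) = 3.07, so δu/u = 0.0526.
Q is then a monomial in u, s, p:
δQ/Q = √((δu/u)² + (1·δs/s)² + (3·δp/p)²) = √(0.00276 + 0.000663 + 0.0949) = 0.314
Q = 75410, so δQ = 0.314 × 75410 = 23600.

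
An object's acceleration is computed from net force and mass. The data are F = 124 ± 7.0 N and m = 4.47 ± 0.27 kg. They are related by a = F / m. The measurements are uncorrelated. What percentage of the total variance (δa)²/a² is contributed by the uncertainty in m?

(δa/a)² = (1·δF/F)² + (-1·δm/m)²
  F term: (1×0.0565)² = 0.00319
  m term: (-1×0.0604)² = 0.00365
Total = 0.00684. Share from m = 0.00365/0.00684 = 0.534.

53.4%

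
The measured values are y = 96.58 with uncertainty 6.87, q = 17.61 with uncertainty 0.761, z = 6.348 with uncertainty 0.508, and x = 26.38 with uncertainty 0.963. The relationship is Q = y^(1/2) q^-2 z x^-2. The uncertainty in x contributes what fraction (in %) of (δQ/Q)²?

26.0%

(δQ/Q)² = (½·δy/y)² + (-2·δq/q)² + (1·δz/z)² + (-2·δx/x)²
  y term: (0.5×0.0711)² = 0.00126
  q term: (-2×0.0432)² = 0.00747
  z term: (1×0.0800)² = 0.00640
  x term: (-2×0.0365)² = 0.00533
Total = 0.0205. Share from x = 0.00533/0.0205 = 0.260.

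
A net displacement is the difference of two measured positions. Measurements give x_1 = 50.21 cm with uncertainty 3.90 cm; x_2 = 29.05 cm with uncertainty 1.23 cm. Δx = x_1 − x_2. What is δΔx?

Sums and differences: (δΔx)² = Σ (cᵢ δxᵢ)².
  (δx_1)² = 15.2;  (δx_2)² = 1.51
δΔx = √(16.7) = 4.09 cm

4.09 cm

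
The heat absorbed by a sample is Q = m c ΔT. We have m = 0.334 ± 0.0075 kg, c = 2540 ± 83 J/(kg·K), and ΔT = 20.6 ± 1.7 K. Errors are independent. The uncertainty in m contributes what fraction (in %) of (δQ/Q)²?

(δQ/Q)² = (1·δm/m)² + (1·δc/c)² + (1·δΔT/ΔT)²
  m term: (1×0.0225)² = 0.000504
  c term: (1×0.0327)² = 0.00107
  ΔT term: (1×0.0825)² = 0.00681
Total = 0.00838. Share from m = 0.000504/0.00838 = 0.0602.

6.02%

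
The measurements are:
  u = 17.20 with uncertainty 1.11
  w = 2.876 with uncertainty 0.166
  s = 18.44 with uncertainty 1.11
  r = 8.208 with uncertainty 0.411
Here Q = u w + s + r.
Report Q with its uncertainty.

Let p = u·w = 49.47. δp/p = √((1·δu/u)² + (1·δw/w)²) = √(0.00416 + 0.00333) = 0.0866, so δp = 4.28.
Q = p + s + r: δQ = √(δp² + δs² + δr²) = √(18.3 + 1.23 + 0.169) = 4.44
Q = 76.12.

76.12 ± 4.44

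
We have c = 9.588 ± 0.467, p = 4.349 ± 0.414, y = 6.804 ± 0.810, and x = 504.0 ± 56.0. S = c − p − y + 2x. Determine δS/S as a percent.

Absolute uncertainties add in quadrature for a linear combination:
  (δc)² = 0.218;  (δp)² = 0.171;  (δy)² = 0.656;  (2·δx)² = 12500
δS = √(12500) = 112
S = 1006, so δS/S = 112/1006 = 0.111.

11.1%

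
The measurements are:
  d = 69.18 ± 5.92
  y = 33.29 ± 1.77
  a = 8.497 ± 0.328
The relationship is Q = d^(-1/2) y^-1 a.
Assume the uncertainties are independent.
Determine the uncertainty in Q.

Products/powers → add relative errors in quadrature, weighted by exponent:
  (−½·δd/d)² = (-0.5×0.0856)² = 0.00183;  (-1·δy/y)² = (-1×0.0532)² = 0.00283;  (1·δa/a)² = (1×0.0386)² = 0.00149
δQ/Q = √(0.00615) = 0.0784
Q = 0.03069, so δQ = 0.0784 × 0.03069 = 0.00241.

0.00241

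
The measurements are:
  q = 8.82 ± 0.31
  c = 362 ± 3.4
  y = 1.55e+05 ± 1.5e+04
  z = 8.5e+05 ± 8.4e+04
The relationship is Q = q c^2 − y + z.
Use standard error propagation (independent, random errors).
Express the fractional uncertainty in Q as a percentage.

5.24%

Let p = q·c^2 = 1.16e+06. δp/p = √((1·δq/q)² + (2·δc/c)²) = √(0.00124 + 0.000353) = 0.0399, so δp = 46100.
Q = p − y + z: δQ = √(δp² + δy² + δz²) = √(2.12e+09 + 2.25e+08 + 7.06e+09) = 97000
Q = 1.85e+06, so δQ/Q = 97000/1.85e+06 = 0.0524.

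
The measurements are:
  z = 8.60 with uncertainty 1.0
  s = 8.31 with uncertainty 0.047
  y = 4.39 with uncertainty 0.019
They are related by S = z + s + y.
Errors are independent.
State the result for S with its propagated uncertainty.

Sums and differences: (δS)² = Σ (cᵢ δxᵢ)².
  (δz)² = 1.00;  (δs)² = 0.00221;  (δy)² = 0.000361
δS = √(1.00) = 1.00
S = 21.3.

21.3 ± 1.00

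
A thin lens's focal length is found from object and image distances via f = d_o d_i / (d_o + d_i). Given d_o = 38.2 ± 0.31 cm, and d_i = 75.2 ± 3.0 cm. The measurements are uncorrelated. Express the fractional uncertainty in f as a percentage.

∂f/∂d_o = (d_i/(d_o+d_i))² = 0.440;  ∂f/∂d_i = (d_o/(d_o+d_i))² = 0.113
δf = √((∂f/∂d_o · δd_o)² + (∂f/∂d_i · δd_i)²) = √(0.0186 + 0.116) = 0.367 cm
f = 25.3 cm, so δf/f = 0.367/25.3 = 0.0145.

1.45%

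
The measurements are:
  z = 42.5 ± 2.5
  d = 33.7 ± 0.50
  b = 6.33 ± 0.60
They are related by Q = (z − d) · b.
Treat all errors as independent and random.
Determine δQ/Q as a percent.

Let u = z − d = 8.80. δu = √(δz² + δd²) = √(6.25 + 0.250) = 2.55, so δu/u = 0.290.
Q is then a monomial in u, b:
δQ/Q = √((δu/u)² + (1·δb/b)²) = √(0.0839 + 0.00898) = 0.305

30.5%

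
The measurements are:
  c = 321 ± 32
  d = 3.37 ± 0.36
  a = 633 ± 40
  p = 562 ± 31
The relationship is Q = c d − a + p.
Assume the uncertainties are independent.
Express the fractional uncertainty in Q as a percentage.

Let w = c·d = 1080. δw/w = √((1·δc/c)² + (1·δd/d)²) = √(0.00994 + 0.0114) = 0.146, so δw = 158.
Q = w − a + p: δQ = √(δw² + δa² + δp²) = √(25000 + 1600 + 961) = 166
Q = 1010, so δQ/Q = 166/1010 = 0.164.

16.4%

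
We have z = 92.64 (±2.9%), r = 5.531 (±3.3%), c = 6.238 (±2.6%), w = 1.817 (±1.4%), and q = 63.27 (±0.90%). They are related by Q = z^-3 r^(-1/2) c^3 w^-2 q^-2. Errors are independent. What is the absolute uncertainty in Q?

For a monomial Q ∝ z^-3, r^(-1/2), c^3, w^-2, q^-2, fractional errors add in quadrature:
  (-3·δz/z)² = (-3×0.0290)² = 0.00757;  (−½·δr/r)² = (-0.5×0.0330)² = 0.000272;  (3·δc/c)² = (3×0.0260)² = 0.00608;  (-2·δw/w)² = (-2×0.0140)² = 0.000784;  (-2·δq/q)² = (-2×0.00900)² = 0.000324
δQ/Q = √(0.0150) = 0.123
Q = 9.823e-09, so δQ = 0.123 × 9.823e-09 = 1.2e-09.

1.2e-09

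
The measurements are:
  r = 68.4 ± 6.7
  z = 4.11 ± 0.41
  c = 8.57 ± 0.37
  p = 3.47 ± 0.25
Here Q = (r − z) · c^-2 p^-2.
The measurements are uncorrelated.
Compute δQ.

0.0144

Let u = r − z = 64.3. δu = √(δr² + δz²) = √(44.9 + 0.168) = 6.71, so δu/u = 0.104.
Q is then a monomial in u, c, p:
δQ/Q = √((δu/u)² + (-2·δc/c)² + (-2·δp/p)²) = √(0.0109 + 0.00746 + 0.0208) = 0.198
Q = 0.0727, so δQ = 0.198 × 0.0727 = 0.0144.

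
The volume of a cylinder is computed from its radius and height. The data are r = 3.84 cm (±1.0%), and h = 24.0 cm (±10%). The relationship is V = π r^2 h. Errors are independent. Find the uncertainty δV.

V is a product of powers, so relative uncertainties combine in quadrature:
  (2·δr/r)² = (2×0.0100)² = 0.000400;  (1·δh/h)² = (1×0.100)² = 0.0100
δV/V = √(0.0104) = 0.102
V = 1110 cm^3, so δV = 0.102 × 1110 = 113 cm^3.

113 cm^3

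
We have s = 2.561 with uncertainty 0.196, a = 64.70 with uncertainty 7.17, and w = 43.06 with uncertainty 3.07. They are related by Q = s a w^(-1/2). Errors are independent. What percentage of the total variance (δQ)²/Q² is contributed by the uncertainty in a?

(δQ/Q)² = (1·δs/s)² + (1·δa/a)² + (−½·δw/w)²
  s term: (1×0.0765)² = 0.00586
  a term: (1×0.111)² = 0.0123
  w term: (-0.5×0.0713)² = 0.00127
Total = 0.0194. Share from a = 0.0123/0.0194 = 0.633.

63.3%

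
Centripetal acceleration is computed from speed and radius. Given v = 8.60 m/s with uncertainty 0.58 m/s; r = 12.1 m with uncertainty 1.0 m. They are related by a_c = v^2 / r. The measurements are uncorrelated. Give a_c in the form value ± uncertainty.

For a monomial a_c ∝ v^2, r^-1, fractional errors add in quadrature:
  (2·δv/v)² = (2×0.0674)² = 0.0182;  (-1·δr/r)² = (-1×0.0826)² = 0.00683
δa_c/a_c = √(0.0250) = 0.158
a_c = 6.11 m/s^2, so δa_c = 0.158 × 6.11 = 0.967 m/s^2.

6.11 ± 0.967 m/s^2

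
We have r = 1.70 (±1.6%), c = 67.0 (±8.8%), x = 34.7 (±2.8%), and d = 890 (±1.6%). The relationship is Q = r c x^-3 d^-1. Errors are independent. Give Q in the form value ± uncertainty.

Since Q is a product/quotient, work with relative uncertainties:
  (1·δr/r)² = (1×0.0160)² = 0.000256;  (1·δc/c)² = (1×0.0880)² = 0.00774;  (-3·δx/x)² = (-3×0.0280)² = 0.00706;  (-1·δd/d)² = (-1×0.0160)² = 0.000256
δQ/Q = √(0.0153) = 0.124
Q = 3.06e-06, so δQ = 0.124 × 3.06e-06 = 3.79e-07.

(3.06 ± 0.379) × 10^-6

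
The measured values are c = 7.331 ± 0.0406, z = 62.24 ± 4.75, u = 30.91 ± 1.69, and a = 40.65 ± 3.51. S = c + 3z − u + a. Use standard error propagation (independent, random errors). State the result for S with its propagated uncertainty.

203.8 ± 14.8

S is a linear combination, so absolute uncertainties add in quadrature:
  (δc)² = 0.00165;  (3·δz)² = 203;  (δu)² = 2.86;  (δa)² = 12.3
δS = √(218) = 14.8
S = 203.8.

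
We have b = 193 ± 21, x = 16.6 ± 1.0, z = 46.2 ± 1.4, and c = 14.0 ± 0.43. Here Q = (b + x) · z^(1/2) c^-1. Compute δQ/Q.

0.106

Let u = b + x = 210. δu = √(δb² + δx²) = √(441 + 1.00) = 21.0, so δu/u = 0.100.
Q is then a monomial in u, z, c:
δQ/Q = √((δu/u)² + (½·δz/z)² + (-1·δc/c)²) = √(0.0101 + 0.000230 + 0.000943) = 0.106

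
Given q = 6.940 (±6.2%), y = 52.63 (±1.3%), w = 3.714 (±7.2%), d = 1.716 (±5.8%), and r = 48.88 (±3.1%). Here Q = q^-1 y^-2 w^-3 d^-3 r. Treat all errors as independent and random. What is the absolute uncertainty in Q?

For a monomial Q ∝ q^-1, y^-2, w^-3, d^-3, r, fractional errors add in quadrature:
  (-1·δq/q)² = (-1×0.0620)² = 0.00384;  (-2·δy/y)² = (-2×0.0130)² = 0.000676;  (-3·δw/w)² = (-3×0.0720)² = 0.0467;  (-3·δd/d)² = (-3×0.0580)² = 0.0303;  (1·δr/r)² = (1×0.0310)² = 0.000961
δQ/Q = √(0.0824) = 0.287
Q = 9.823e-06, so δQ = 0.287 × 9.823e-06 = 2.82e-06.

2.82e-06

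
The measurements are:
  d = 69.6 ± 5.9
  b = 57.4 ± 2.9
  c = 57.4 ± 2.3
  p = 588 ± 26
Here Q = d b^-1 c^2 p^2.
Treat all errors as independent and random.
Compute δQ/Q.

0.155

Each factor contributes (exponent × relative error)² to (δQ/Q)²:
  (1·δd/d)² = (1×0.0848)² = 0.00719;  (-1·δb/b)² = (-1×0.0505)² = 0.00255;  (2·δc/c)² = (2×0.0401)² = 0.00642;  (2·δp/p)² = (2×0.0442)² = 0.00782
δQ/Q = √(0.0240) = 0.155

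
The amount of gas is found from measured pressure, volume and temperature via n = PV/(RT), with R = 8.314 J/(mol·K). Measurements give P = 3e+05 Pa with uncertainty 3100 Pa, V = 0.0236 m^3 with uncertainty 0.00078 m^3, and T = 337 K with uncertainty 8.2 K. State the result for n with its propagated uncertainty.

2.53 ± 0.107 mol

For a monomial n ∝ P, V, T^-1, fractional errors add in quadrature:
  (1·δP/P)² = (1×0.0103)² = 0.000107;  (1·δV/V)² = (1×0.0331)² = 0.00109;  (-1·δT/T)² = (-1×0.0243)² = 0.000592
δn/n = √(0.00179) = 0.0423
n = 2.53 mol, so δn = 0.0423 × 2.53 = 0.107 mol.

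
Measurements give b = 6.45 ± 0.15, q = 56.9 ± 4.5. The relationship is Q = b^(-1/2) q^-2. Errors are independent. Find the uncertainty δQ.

1.93e-05

Products/powers → add relative errors in quadrature, weighted by exponent:
  (−½·δb/b)² = (-0.5×0.0233)² = 0.000135;  (-2·δq/q)² = (-2×0.0791)² = 0.0250
δQ/Q = √(0.0252) = 0.159
Q = 0.000122, so δQ = 0.159 × 0.000122 = 1.93e-05.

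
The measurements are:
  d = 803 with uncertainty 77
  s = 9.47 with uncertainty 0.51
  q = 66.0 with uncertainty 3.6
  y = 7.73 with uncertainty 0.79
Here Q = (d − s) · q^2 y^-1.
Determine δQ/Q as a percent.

17.8%

Let u = d − s = 794. δu = √(δd² + δs²) = √(5930 + 0.260) = 77.0, so δu/u = 0.0970.
Q is then a monomial in u, q, y:
δQ/Q = √((δu/u)² + (2·δq/q)² + (-1·δy/y)²) = √(0.00942 + 0.0119 + 0.0104) = 0.178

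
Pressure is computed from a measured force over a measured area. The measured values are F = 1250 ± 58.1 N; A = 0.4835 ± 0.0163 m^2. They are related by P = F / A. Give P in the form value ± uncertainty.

2585 ± 148 Pa

P is a product of powers, so relative uncertainties combine in quadrature:
  (1·δF/F)² = (1×0.0465)² = 0.00216;  (-1·δA/A)² = (-1×0.0337)² = 0.00114
δP/P = √(0.00330) = 0.0574
P = 2585 Pa, so δP = 0.0574 × 2585 = 148 Pa.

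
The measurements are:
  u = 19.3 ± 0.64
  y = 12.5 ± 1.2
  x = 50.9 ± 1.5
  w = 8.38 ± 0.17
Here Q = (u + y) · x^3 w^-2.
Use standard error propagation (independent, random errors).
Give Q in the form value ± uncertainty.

Let h = u + y = 31.8. δh = √(δu² + δy²) = √(0.410 + 1.44) = 1.36, so δh/h = 0.0428.
Q is then a monomial in h, x, w:
δQ/Q = √((δh/h)² + (3·δx/x)² + (-2·δw/w)²) = √(0.00183 + 0.00782 + 0.00165) = 0.106
Q = 59700, so δQ = 0.106 × 59700 = 6350.

59700 ± 6350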